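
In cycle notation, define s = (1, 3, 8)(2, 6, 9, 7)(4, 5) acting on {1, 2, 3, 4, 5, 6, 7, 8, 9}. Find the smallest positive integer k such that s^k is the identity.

The disjoint cycles have lengths 4, 3, 2.
The order is lcm(4, 3, 2) = 12.

12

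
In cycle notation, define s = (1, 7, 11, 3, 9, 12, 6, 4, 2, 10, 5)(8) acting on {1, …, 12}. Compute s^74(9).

7

9 lies in the 11-cycle (1, 7, 11, 3, 9, 12, 6, 4, 2, 10, 5).
Since the cycle has length 11, s^74 acts on it the same as s^8 (74 mod 11 = 8).
Stepping 8 places around the cycle: 9 → 12 → 6 → 4 → 2 → 10 → 5 → 1 → 7.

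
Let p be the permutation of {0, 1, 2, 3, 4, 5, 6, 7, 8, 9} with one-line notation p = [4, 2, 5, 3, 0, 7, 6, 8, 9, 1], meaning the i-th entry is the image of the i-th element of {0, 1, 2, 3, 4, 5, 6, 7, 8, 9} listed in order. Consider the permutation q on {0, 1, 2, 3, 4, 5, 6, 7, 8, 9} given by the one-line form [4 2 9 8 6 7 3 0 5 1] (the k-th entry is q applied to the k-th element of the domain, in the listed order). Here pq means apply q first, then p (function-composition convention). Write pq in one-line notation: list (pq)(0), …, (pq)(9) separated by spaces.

For each element, apply q then p: 0 → 4 → 0; 1 → 2 → 5; 2 → 9 → 1; 3 → 8 → 9; 4 → 6 → 6; 5 → 7 → 8; 6 → 3 → 3; 7 → 0 → 4; 8 → 5 → 7; 9 → 1 → 2.
Collecting the images, pq = [0 5 1 9 6 8 3 4 7 2].

0 5 1 9 6 8 3 4 7 2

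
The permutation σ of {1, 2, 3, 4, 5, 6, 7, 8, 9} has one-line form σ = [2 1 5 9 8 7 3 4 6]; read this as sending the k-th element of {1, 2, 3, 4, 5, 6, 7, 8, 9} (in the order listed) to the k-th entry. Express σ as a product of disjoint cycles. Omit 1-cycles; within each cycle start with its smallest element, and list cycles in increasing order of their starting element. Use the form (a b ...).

(1 2)(3 5 8 4 9 6 7)

Start at 1 and follow images: 1 → 2 → 1, giving the cycle (1 2).
Repeating from the next unused element and collecting all non-trivial cycles gives (1 2)(3 5 8 4 9 6 7).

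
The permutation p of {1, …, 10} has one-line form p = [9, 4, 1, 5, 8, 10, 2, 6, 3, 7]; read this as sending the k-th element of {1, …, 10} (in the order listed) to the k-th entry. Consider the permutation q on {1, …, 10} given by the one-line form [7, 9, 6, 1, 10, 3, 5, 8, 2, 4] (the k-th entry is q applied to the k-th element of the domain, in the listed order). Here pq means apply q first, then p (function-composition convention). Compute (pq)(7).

8

q(7) = 5, then p(5) = 8; composing gives (pq)(7) = 8.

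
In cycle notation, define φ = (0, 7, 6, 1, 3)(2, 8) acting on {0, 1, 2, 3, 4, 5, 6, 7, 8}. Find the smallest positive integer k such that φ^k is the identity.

10

The disjoint cycles have lengths 5, 2, 1, 1.
Since disjoint cycles commute, ord(φ) = lcm(5, 2) = 10.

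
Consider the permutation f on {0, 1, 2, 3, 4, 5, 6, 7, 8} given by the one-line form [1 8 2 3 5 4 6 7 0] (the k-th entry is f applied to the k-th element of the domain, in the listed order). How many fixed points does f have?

4

The fixed points (elements with f(x) = x) are {2, 3, 6, 7}, so there are 4.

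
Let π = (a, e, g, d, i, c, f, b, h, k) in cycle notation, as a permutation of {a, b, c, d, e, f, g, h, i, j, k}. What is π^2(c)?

c lies in the 10-cycle (a, e, g, d, i, c, f, b, h, k).
Stepping 2 places around the cycle: c → f → b.

b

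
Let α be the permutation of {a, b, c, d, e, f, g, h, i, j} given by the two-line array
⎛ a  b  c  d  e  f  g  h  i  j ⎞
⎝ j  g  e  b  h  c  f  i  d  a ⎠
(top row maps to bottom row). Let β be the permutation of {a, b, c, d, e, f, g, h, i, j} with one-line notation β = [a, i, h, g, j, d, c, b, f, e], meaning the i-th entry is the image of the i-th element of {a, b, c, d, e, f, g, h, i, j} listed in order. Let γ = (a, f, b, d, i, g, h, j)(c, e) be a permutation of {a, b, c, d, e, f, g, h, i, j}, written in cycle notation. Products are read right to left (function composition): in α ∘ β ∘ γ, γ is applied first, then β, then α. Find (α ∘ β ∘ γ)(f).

(α ∘ β ∘ γ)(f) = α(β(γ(f))). γ(f) = b, then β(b) = i, then α(i) = d, so the result is d.

d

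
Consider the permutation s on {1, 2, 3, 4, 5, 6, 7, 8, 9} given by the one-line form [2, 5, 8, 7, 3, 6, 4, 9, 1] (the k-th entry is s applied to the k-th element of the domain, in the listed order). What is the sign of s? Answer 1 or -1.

1

In disjoint-cycle form the cycle lengths are 6, 2, 1.
A cycle of length ℓ contributes ℓ−1 transpositions, so s is a product of 5 + 1 = 6 transpositions — even.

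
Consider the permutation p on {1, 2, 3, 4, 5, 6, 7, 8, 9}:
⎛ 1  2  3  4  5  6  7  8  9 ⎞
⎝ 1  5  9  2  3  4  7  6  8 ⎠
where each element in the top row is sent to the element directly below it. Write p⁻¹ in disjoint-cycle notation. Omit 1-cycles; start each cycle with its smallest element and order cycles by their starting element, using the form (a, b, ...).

(2, 4, 6, 8, 9, 3, 5)

First write p in disjoint cycles: (2, 5, 3, 9, 8, 6, 4).
The inverse reverses every cycle; in canonical form, p⁻¹ = (2, 4, 6, 8, 9, 3, 5).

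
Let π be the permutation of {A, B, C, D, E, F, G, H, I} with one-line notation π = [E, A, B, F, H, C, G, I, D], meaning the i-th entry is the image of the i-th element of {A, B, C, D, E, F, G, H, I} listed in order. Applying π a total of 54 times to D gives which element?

H

Tracing D → F → … returns to D after 8 steps, so D lies in an 8-cycle (A, E, H, I, D, F, C, B).
On an 8-cycle, π^8 is the identity, so π^54 = π^6 there (54 ≡ 6 mod 8).
Advancing 6 steps from D: D → F → C → B → A → E → H.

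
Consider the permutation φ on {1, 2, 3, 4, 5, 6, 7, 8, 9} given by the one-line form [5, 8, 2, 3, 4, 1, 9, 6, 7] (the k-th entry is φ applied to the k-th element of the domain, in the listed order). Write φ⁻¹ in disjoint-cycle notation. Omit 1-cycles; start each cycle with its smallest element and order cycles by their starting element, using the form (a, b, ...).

(1, 6, 8, 2, 3, 4, 5)(7, 9)

First write φ in disjoint cycles: (1, 5, 4, 3, 2, 8, 6)(7, 9).
Reversing each cycle (and rotating so the smallest element leads) gives φ⁻¹ = (1, 6, 8, 2, 3, 4, 5)(7, 9).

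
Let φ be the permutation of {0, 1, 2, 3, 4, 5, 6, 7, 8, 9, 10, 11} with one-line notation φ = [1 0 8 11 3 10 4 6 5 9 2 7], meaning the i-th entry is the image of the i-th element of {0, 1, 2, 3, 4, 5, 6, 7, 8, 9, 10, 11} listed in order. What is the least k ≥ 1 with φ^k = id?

20

The disjoint-cycle form of φ has cycle lengths 5, 4, 2, 1.
Since disjoint cycles commute, ord(φ) = lcm(5, 4, 2) = 20.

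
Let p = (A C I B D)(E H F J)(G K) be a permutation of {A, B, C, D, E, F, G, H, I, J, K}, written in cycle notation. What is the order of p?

The disjoint cycles have lengths 5, 4, 2.
The order is lcm(5, 4, 2) = 20.

20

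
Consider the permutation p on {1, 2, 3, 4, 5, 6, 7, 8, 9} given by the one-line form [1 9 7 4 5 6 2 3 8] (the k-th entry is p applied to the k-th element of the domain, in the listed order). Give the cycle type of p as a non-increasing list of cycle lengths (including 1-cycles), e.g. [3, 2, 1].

The disjoint cycles are (1)(2 9 8 3 7)(4)(5)(6), with lengths 5, 1, 1, 1, 1 in non-increasing order.

[5, 1, 1, 1, 1]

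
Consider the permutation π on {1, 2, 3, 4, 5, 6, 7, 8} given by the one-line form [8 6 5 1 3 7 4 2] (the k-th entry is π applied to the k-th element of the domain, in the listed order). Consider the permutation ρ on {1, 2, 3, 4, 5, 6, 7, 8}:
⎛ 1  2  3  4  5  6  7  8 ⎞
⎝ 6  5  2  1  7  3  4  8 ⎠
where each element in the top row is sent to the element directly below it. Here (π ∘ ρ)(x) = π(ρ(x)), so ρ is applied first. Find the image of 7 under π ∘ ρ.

(π ∘ ρ)(7) = π(ρ(7)). ρ(7) = 4, then π(4) = 1. So (π ∘ ρ)(7) = 1.

1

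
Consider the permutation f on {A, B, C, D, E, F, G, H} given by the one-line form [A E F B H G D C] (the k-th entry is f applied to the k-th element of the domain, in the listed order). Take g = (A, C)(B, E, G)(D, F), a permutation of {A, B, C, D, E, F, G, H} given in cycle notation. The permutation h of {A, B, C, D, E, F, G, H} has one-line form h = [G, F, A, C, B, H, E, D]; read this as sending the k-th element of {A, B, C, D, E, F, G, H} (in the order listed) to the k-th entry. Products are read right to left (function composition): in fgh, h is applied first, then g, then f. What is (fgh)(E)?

Apply the permutations in order: h(E) = B, then g(B) = E, then f(E) = H. So (fgh)(E) = H.

H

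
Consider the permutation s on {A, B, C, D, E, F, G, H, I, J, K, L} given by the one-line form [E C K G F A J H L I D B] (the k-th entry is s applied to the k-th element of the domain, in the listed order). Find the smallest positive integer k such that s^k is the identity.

Decomposing into disjoint cycles gives cycle lengths 8, 3, 1.
Since disjoint cycles commute, ord(s) = lcm(8, 3) = 24.

24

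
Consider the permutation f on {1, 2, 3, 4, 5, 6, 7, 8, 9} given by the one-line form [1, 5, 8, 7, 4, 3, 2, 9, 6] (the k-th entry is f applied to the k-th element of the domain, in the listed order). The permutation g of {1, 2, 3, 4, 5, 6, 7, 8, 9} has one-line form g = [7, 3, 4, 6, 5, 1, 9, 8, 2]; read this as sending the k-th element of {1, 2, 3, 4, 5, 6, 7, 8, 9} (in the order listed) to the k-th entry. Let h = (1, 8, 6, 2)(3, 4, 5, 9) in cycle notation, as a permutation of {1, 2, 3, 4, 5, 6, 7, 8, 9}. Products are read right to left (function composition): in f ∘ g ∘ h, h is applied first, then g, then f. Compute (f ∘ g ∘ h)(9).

7

Apply the permutations in order: h(9) = 3, then g(3) = 4, then f(4) = 7. So (f ∘ g ∘ h)(9) = 7.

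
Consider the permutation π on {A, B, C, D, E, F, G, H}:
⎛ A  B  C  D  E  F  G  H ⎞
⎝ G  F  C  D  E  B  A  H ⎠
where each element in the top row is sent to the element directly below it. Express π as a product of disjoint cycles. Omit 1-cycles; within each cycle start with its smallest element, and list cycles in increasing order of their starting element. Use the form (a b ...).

Start at A and follow images: A → G → A, giving the cycle (A G).
Repeating from the next unused element and collecting all non-trivial cycles gives (A G)(B F).

(A G)(B F)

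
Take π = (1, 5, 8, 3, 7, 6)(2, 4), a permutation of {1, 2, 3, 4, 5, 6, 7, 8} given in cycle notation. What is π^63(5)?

7

5 lies in the 6-cycle (1, 5, 8, 3, 7, 6).
On a 6-cycle, π^6 is the identity, so π^63 = π^3 there (63 ≡ 3 mod 6).
Advancing 3 steps from 5: 5 → 8 → 3 → 7.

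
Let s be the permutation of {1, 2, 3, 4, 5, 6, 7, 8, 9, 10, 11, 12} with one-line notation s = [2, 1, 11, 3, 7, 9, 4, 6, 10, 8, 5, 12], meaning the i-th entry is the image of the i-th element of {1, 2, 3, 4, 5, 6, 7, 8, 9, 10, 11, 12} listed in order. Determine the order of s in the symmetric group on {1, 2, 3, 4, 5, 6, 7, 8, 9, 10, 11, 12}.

20

Decomposing into disjoint cycles gives cycle lengths 5, 4, 2, 1.
The order is lcm(5, 4, 2) = 20.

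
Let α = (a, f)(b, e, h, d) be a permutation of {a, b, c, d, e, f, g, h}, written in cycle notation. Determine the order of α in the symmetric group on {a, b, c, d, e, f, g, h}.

4

The cycle type of α is (4, 2, 1, 1).
Since disjoint cycles commute, ord(α) = lcm(4, 2) = 4.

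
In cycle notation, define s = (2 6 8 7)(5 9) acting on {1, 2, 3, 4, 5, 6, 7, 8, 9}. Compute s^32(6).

6 lies in the 4-cycle (2 6 8 7).
Since the cycle has length 4, s^32 acts on it the same as s^0 (32 mod 4 = 0).
So s^32(6) = 6.

6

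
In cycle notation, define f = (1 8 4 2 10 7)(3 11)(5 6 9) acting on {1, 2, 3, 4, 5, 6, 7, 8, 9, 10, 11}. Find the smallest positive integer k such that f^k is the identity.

6

The cycle type of f is (6, 3, 2).
The order of f is the least common multiple of its cycle lengths: lcm(6, 3, 2) = 6.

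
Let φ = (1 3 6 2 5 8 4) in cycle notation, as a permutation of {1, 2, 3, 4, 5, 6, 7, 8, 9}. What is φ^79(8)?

8 lies in the 7-cycle (1 3 6 2 5 8 4).
On a 7-cycle, φ^7 is the identity, so φ^79 = φ^2 there (79 ≡ 2 mod 7).
Stepping 2 places around the cycle: 8 → 4 → 1.

1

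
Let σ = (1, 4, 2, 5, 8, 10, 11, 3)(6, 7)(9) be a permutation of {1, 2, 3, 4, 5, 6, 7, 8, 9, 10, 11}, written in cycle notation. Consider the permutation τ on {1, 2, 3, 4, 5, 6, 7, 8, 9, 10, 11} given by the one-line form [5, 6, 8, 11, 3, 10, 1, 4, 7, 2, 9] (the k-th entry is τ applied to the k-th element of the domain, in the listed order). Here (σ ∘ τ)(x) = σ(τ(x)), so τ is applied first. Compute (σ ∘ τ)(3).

τ(3) = 8, then σ(8) = 10; composing gives (σ ∘ τ)(3) = 10.

10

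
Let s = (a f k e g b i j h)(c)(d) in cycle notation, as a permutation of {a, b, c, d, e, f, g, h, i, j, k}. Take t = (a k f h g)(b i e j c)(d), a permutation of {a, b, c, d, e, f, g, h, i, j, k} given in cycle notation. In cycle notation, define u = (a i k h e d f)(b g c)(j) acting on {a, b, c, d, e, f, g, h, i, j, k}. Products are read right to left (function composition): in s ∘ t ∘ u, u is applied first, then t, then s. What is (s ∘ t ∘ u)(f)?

Chase f: u(f) = a; t(a) = k; s(k) = e. Hence (s ∘ t ∘ u)(f) = e.

e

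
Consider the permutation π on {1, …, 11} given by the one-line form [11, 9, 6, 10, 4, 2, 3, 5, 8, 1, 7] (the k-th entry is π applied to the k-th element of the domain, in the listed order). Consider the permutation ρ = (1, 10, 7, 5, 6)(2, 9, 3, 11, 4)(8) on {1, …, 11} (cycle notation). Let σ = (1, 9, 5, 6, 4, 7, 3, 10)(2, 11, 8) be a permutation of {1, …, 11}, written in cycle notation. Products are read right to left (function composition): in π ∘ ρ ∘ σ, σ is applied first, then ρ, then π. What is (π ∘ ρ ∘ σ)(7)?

7

Apply the permutations in order: σ(7) = 3, then ρ(3) = 11, then π(11) = 7. So (π ∘ ρ ∘ σ)(7) = 7.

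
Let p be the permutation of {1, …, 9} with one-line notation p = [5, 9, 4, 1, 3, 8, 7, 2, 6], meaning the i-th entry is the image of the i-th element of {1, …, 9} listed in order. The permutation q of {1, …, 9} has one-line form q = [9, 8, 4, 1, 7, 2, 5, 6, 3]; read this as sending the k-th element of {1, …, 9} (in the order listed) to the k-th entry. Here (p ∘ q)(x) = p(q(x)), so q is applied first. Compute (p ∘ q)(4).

5

First apply q: q(4) = 1, then p(1) = 5. Thus (p ∘ q)(4) = 5.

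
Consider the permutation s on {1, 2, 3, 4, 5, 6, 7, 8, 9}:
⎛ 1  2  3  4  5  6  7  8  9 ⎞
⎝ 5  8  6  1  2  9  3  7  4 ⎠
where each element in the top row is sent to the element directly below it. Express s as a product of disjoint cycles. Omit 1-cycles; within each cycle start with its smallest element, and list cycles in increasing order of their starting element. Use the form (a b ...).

Start at 1 and follow images: 1 → 5 → 2 → 8 → 7 → 3 → 6 → 9 → 4 → 1, giving the cycle (1 5 2 8 7 3 6 9 4).
Continuing from each remaining unvisited element yields (1 5 2 8 7 3 6 9 4).

(1 5 2 8 7 3 6 9 4)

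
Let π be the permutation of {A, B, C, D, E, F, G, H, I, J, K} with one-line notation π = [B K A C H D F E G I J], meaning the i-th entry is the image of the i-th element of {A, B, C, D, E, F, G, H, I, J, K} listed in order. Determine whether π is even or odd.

In disjoint-cycle form the cycle lengths are 9, 2.
A cycle of length ℓ contributes ℓ−1 transpositions, so π is a product of 8 + 1 = 9 transpositions — odd.

odd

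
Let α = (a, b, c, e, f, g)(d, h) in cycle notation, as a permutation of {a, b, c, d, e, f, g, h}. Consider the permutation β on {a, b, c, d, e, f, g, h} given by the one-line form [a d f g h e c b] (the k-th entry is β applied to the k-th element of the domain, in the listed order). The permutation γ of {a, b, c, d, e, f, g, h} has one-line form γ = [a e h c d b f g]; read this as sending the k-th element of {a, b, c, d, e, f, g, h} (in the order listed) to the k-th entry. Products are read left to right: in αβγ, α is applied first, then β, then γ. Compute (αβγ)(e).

d

Apply the permutations in order: α(e) = f, then β(f) = e, then γ(e) = d. So (αβγ)(e) = d.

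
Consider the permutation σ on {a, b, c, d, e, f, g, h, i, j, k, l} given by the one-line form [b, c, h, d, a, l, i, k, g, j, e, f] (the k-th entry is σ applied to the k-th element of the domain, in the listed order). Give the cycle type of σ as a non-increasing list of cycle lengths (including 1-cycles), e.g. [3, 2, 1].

[6, 2, 2, 1, 1]

The disjoint cycles are (a b c h k e)(d)(f l)(g i)(j), with lengths 6, 2, 2, 1, 1 in non-increasing order.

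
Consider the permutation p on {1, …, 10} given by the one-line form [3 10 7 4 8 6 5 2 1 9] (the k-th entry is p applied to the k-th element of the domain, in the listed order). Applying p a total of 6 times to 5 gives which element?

3

Tracing 5 → 8 → … returns to 5 after 8 steps, so 5 lies in an 8-cycle (1, 3, 7, 5, 8, 2, 10, 9).
Advancing 6 steps from 5: 5 → 8 → 2 → 10 → 9 → 1 → 3.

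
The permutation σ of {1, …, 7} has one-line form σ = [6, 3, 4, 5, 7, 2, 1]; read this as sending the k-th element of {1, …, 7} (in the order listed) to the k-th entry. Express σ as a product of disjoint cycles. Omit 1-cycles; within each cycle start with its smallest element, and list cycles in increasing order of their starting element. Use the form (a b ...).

(1 6 2 3 4 5 7)

From 1: 1 → 6 → 2 → 3 → 4 → 5 → 7 → 1, closing the cycle (1 6 2 3 4 5 7).
Continuing from each remaining unvisited element yields (1 6 2 3 4 5 7).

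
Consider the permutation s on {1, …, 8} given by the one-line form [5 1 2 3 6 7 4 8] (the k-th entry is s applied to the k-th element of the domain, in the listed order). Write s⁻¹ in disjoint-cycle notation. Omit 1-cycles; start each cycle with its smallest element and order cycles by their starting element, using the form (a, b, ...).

(1, 2, 3, 4, 7, 6, 5)

First write s in disjoint cycles: (1, 5, 6, 7, 4, 3, 2).
The inverse reverses every cycle; in canonical form, s⁻¹ = (1, 2, 3, 4, 7, 6, 5).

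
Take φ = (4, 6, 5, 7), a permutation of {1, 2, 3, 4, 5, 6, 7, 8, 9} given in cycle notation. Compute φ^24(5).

5

5 lies in the 4-cycle (4, 6, 5, 7).
Powers repeat with period 4 on this cycle, and 24 mod 4 = 0, so φ^24(5) = φ^0(5).
So φ^24(5) = 5.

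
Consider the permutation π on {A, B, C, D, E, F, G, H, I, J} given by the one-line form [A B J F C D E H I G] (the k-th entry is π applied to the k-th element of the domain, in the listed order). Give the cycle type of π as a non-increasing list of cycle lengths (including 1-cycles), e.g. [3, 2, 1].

[4, 2, 1, 1, 1, 1]

The disjoint cycles are (A)(B)(C, J, G, E)(D, F)(H)(I), with lengths 4, 2, 1, 1, 1, 1 in non-increasing order.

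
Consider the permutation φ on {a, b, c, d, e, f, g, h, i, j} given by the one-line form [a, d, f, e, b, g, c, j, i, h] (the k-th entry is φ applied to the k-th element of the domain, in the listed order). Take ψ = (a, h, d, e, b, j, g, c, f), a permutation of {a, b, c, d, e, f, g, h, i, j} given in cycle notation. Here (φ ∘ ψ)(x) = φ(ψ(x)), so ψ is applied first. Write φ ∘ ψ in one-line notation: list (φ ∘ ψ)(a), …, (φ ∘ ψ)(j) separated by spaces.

(φ ∘ ψ)(x) = φ(ψ(x)). Computing each image: φ(ψ(a)) = φ(h) = j, φ(ψ(b)) = φ(j) = h, φ(ψ(c)) = φ(f) = g, φ(ψ(d)) = φ(e) = b, φ(ψ(e)) = φ(b) = d, φ(ψ(f)) = φ(a) = a, φ(ψ(g)) = φ(c) = f, φ(ψ(h)) = φ(d) = e, φ(ψ(i)) = φ(i) = i, φ(ψ(j)) = φ(g) = c.
Hence φ ∘ ψ = [j h g b d a f e i c].

j h g b d a f e i c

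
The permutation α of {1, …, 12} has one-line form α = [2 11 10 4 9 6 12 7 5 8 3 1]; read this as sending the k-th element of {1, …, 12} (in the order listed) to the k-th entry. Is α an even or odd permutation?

even

In disjoint-cycle form the cycle lengths are 8, 2, 1, 1.
A cycle of length ℓ contributes ℓ−1 transpositions, so α is a product of 7 + 1 = 8 transpositions — even.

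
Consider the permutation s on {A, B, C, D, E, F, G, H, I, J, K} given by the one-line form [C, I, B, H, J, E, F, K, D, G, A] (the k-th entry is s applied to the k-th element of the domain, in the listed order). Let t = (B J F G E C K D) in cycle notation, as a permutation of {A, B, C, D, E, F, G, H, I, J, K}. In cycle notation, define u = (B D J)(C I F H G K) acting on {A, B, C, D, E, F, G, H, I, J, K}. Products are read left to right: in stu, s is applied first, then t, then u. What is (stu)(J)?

Chase J: s(J) = G; t(G) = E; u(E) = E. Hence (stu)(J) = E.

E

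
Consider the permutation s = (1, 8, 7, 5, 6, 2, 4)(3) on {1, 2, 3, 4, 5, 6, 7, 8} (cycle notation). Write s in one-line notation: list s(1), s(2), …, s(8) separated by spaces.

Reading each image from the cycles: 1→8, 2→4, 3→3, 4→1, 5→6, 6→2, 7→5, 8→7.
Listing these in domain order gives 8 4 3 1 6 2 5 7.

8 4 3 1 6 2 5 7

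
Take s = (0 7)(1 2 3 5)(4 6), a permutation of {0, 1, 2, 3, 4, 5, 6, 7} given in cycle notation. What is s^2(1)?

3

1 lies in the 4-cycle (1 2 3 5).
Advancing 2 steps from 1: 1 → 2 → 3.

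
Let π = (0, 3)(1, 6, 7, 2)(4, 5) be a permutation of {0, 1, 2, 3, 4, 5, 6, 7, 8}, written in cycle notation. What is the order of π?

The cycle type of π is (4, 2, 2, 1).
The order of π is the least common multiple of its cycle lengths: lcm(4, 2, 2) = 4.

4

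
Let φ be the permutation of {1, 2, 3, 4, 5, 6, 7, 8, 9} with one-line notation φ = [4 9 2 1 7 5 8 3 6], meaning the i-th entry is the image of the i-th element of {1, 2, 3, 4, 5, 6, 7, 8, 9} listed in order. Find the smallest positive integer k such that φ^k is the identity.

Decomposing into disjoint cycles gives cycle lengths 7, 2.
Since disjoint cycles commute, ord(φ) = lcm(7, 2) = 14.

14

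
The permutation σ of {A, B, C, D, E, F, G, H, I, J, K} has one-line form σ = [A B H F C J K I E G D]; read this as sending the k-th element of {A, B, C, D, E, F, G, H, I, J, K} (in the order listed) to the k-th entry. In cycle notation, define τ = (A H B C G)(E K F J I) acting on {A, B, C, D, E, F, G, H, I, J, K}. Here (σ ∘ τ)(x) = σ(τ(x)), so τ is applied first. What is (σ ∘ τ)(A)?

I

τ(A) = H, then σ(H) = I; composing gives (σ ∘ τ)(A) = I.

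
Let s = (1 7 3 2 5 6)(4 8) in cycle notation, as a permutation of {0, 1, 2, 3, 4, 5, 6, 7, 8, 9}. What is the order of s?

6

The cycle type of s is (6, 2, 1, 1).
Since disjoint cycles commute, ord(s) = lcm(6, 2) = 6.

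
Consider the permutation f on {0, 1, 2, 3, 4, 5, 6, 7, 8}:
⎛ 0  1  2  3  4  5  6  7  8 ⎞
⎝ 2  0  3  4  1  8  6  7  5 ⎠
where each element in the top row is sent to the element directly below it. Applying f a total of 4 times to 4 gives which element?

Tracing 4 → 1 → … returns to 4 after 5 steps, so 4 lies in a 5-cycle (0 2 3 4 1).
Advancing 4 steps from 4: 4 → 1 → 0 → 2 → 3.

3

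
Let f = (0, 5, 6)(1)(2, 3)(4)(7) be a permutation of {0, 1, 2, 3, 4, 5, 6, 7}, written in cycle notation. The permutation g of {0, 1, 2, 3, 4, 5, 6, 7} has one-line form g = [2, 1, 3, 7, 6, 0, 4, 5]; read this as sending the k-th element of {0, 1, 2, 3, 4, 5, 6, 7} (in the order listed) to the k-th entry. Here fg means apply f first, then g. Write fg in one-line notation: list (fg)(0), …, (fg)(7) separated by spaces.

0 1 7 3 6 4 2 5

(fg)(x) = g(f(x)). Computing each image: g(f(0)) = g(5) = 0, g(f(1)) = g(1) = 1, g(f(2)) = g(3) = 7, g(f(3)) = g(2) = 3, g(f(4)) = g(4) = 6, g(f(5)) = g(6) = 4, g(f(6)) = g(0) = 2, g(f(7)) = g(7) = 5.
Hence fg = [0 1 7 3 6 4 2 5].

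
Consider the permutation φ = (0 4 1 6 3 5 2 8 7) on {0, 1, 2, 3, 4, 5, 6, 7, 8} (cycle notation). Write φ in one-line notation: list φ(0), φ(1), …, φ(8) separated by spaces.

4 6 8 5 1 2 3 0 7

Image by image: 0→4, 1→6, 2→8, 3→5, 4→1, 5→2, 6→3, 7→0, 8→7.
Listing these in domain order gives 4 6 8 5 1 2 3 0 7.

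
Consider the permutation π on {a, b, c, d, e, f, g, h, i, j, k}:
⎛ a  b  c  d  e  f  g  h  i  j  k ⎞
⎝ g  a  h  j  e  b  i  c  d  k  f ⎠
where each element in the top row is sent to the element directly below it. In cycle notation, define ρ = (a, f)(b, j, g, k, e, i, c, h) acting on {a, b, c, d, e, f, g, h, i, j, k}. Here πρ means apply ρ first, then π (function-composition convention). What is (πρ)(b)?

k

ρ(b) = j, then π(j) = k; composing gives (πρ)(b) = k.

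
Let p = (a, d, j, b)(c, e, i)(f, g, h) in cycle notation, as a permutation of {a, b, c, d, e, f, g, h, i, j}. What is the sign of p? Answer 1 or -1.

-1

The cycle lengths are 4, 3, 3.
A cycle is odd iff its length is even; p has 1 even-length cycle, so sgn(p) = (−1)^1 and p is odd.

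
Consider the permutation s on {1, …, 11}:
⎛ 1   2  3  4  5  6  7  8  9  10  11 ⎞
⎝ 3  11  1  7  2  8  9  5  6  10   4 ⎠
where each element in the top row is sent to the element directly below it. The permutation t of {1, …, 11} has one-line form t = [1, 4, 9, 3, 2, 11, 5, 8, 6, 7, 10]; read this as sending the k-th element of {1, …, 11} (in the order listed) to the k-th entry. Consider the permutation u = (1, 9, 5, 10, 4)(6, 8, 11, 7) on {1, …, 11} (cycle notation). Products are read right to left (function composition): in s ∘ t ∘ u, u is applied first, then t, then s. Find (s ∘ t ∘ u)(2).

Chase 2: u(2) = 2; t(2) = 4; s(4) = 7. Hence (s ∘ t ∘ u)(2) = 7.

7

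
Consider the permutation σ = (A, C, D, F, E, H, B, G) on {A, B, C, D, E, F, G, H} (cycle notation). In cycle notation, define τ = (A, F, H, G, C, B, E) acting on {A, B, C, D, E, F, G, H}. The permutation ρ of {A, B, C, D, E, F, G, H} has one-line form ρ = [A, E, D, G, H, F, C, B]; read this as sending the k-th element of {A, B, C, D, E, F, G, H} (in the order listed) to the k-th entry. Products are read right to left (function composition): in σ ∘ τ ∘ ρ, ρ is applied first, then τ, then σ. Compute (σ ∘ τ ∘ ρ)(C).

F

Apply the permutations in order: ρ(C) = D, then τ(D) = D, then σ(D) = F. So (σ ∘ τ ∘ ρ)(C) = F.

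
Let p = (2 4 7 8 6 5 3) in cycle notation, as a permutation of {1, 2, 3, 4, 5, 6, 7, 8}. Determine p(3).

2

In the cycle (2 4 7 8 6 5 3), 3 is followed by 2, so p(3) = 2.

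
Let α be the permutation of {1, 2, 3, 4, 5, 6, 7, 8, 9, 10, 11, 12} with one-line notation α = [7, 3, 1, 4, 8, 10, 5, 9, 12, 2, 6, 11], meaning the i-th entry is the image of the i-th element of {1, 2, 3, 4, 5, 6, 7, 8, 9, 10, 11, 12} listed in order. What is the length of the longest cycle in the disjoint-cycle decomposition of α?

11

Decomposing into disjoint cycles gives (1, 7, 5, 8, 9, 12, 11, 6, 10, 2, 3); the longest has length 11.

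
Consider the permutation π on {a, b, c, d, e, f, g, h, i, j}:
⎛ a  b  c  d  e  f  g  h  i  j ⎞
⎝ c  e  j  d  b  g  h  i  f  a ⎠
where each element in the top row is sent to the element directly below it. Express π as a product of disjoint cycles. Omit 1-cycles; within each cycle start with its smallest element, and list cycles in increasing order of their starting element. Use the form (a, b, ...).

(a, c, j)(b, e)(f, g, h, i)

From a: a → c → j → a, closing the cycle (a, c, j).
Continuing from each remaining unvisited element yields (a, c, j)(b, e)(f, g, h, i).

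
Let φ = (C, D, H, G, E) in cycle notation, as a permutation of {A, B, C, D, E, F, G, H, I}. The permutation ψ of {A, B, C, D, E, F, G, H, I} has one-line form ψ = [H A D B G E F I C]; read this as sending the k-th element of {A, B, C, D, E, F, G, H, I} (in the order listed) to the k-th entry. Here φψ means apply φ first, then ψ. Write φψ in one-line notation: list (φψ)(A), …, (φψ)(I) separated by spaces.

Chase each element through φ then ψ: A → A → H; B → B → A; C → D → B; D → H → I; E → C → D; F → F → E; G → E → G; H → G → F; I → I → C.
So φψ in one-line form is H A B I D E G F C.

H A B I D E G F C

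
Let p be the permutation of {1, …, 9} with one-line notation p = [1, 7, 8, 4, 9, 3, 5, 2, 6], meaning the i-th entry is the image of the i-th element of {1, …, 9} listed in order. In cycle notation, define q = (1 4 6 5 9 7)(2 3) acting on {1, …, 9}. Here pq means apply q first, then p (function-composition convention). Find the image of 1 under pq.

4

q(1) = 4, then p(4) = 4; composing gives (pq)(1) = 4.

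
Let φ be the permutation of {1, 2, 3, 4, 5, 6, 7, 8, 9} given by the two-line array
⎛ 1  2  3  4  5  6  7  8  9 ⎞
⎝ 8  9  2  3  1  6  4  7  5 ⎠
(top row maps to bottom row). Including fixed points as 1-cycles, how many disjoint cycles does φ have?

The cycle decomposition is (1, 8, 7, 4, 3, 2, 9, 5)(6), which has 2 cycles (counting 1-cycles).

2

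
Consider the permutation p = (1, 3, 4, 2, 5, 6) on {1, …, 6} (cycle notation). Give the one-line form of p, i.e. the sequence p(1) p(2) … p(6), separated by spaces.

3 5 4 2 6 1

Image by image: 1→3, 2→5, 3→4, 4→2, 5→6, 6→1.
Listing these in domain order gives 3 5 4 2 6 1.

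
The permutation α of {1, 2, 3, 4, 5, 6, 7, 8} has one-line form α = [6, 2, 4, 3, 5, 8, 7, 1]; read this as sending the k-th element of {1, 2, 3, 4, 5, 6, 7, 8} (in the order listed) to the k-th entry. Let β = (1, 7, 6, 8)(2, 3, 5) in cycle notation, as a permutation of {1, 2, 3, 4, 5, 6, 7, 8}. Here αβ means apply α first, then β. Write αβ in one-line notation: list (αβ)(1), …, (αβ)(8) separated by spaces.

(αβ)(x) = β(α(x)). Computing each image: β(α(1)) = β(6) = 8, β(α(2)) = β(2) = 3, β(α(3)) = β(4) = 4, β(α(4)) = β(3) = 5, β(α(5)) = β(5) = 2, β(α(6)) = β(8) = 1, β(α(7)) = β(7) = 6, β(α(8)) = β(1) = 7.
Hence αβ = [8 3 4 5 2 1 6 7].

8 3 4 5 2 1 6 7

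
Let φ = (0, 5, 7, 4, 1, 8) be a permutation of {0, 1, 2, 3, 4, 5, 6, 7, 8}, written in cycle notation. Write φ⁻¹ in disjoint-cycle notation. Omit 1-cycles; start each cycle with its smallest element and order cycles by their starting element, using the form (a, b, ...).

(0, 8, 1, 4, 7, 5)

If φ sends a → b within a cycle, φ⁻¹ sends b → a; equivalently, reverse each cycle.
Reversing each cycle of φ and rotating so the smallest element leads gives (0, 8, 1, 4, 7, 5).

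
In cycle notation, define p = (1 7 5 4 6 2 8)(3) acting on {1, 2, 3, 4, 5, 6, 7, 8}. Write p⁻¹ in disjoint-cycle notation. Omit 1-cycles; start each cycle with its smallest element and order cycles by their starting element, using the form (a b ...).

The inverse reverses each cycle.
Reversing each cycle of p and rotating so the smallest element leads gives (1 8 2 6 4 5 7).

(1 8 2 6 4 5 7)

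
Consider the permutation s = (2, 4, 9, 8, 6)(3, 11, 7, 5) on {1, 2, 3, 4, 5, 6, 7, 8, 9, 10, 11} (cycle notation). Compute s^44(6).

6 lies in the 5-cycle (2, 4, 9, 8, 6).
Since the cycle has length 5, s^44 acts on it the same as s^4 (44 mod 5 = 4).
Stepping 4 places around the cycle: 6 → 2 → 4 → 9 → 8.

8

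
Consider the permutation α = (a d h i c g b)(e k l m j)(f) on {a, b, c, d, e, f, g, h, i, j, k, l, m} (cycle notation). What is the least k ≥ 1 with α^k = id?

35

The disjoint cycles have lengths 7, 5, 1.
The order of α is the least common multiple of its cycle lengths: lcm(7, 5) = 35.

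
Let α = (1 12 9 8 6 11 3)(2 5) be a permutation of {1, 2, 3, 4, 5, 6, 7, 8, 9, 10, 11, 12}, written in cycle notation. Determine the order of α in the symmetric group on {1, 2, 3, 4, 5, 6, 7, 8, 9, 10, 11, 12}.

14

The cycle type of α is (7, 2, 1, 1, 1).
Since disjoint cycles commute, ord(α) = lcm(7, 2) = 14.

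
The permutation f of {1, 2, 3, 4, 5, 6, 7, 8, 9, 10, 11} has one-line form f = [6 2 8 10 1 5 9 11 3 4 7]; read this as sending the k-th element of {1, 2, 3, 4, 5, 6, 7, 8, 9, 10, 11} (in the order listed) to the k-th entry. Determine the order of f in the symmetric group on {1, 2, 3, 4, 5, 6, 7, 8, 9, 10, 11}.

30

Writing f as disjoint cycles, the cycle lengths are 5, 3, 2, 1.
The order of f is the least common multiple of its cycle lengths: lcm(5, 3, 2) = 30.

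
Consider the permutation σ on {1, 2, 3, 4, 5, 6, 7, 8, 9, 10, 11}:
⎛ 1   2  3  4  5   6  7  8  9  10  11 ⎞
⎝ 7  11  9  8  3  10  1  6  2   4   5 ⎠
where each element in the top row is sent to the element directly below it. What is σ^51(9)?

Tracing 9 → 2 → … returns to 9 after 5 steps, so 9 lies in a 5-cycle (2 11 5 3 9).
On a 5-cycle, σ^5 is the identity, so σ^51 = σ^1 there (51 ≡ 1 mod 5).
Stepping 1 place around the cycle: 9 → 2.

2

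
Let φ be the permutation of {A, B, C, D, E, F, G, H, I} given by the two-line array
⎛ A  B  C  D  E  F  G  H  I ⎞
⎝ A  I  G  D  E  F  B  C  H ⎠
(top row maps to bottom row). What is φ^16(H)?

C

Tracing H → C → … returns to H after 5 steps, so H lies in a 5-cycle (B, I, H, C, G).
On a 5-cycle, φ^5 is the identity, so φ^16 = φ^1 there (16 ≡ 1 mod 5).
Advancing 1 step from H: H → C.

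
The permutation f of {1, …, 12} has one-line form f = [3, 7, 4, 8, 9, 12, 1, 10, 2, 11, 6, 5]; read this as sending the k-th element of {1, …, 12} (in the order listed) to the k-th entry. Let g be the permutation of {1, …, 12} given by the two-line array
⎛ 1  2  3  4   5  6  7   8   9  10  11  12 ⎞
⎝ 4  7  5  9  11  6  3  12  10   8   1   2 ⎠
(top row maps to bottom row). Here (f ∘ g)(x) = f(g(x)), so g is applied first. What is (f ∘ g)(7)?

g(7) = 3, then f(3) = 4; composing gives (f ∘ g)(7) = 4.

4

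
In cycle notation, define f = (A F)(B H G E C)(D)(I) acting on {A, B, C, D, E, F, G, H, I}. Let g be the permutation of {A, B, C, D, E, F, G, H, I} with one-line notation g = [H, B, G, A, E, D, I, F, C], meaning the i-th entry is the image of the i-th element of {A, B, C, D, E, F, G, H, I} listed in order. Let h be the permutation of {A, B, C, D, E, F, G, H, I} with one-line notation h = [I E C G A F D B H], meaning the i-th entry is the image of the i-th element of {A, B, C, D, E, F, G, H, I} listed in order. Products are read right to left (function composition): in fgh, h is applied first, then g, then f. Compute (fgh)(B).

C

Chase B: h(B) = E; g(E) = E; f(E) = C. Hence (fgh)(B) = C.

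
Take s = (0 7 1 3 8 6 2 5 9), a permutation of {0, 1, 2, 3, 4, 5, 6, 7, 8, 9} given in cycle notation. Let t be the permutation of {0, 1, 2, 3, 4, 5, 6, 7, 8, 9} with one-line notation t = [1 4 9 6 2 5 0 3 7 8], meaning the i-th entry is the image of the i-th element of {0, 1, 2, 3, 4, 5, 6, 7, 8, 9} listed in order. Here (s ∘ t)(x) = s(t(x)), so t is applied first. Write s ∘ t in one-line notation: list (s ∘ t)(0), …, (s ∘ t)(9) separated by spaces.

(s ∘ t)(x) = s(t(x)). Computing each image: s(t(0)) = s(1) = 3, s(t(1)) = s(4) = 4, s(t(2)) = s(9) = 0, s(t(3)) = s(6) = 2, s(t(4)) = s(2) = 5, s(t(5)) = s(5) = 9, s(t(6)) = s(0) = 7, s(t(7)) = s(3) = 8, s(t(8)) = s(7) = 1, s(t(9)) = s(8) = 6.
Hence s ∘ t = [3 4 0 2 5 9 7 8 1 6].

3 4 0 2 5 9 7 8 1 6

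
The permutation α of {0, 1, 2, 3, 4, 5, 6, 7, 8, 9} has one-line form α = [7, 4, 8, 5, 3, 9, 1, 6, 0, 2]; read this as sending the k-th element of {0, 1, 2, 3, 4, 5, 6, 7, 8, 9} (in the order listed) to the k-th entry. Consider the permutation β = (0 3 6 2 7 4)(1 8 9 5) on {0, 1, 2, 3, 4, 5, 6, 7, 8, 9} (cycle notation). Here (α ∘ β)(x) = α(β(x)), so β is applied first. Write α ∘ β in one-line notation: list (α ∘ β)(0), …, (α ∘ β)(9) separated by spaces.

Chase each element through β then α: 0 → 3 → 5; 1 → 8 → 0; 2 → 7 → 6; 3 → 6 → 1; 4 → 0 → 7; 5 → 1 → 4; 6 → 2 → 8; 7 → 4 → 3; 8 → 9 → 2; 9 → 5 → 9.
So α ∘ β in one-line form is 5 0 6 1 7 4 8 3 2 9.

5 0 6 1 7 4 8 3 2 9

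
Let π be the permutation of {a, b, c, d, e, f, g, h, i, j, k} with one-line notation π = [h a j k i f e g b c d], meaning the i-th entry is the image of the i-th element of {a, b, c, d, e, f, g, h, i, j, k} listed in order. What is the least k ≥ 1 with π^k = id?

The disjoint-cycle form of π has cycle lengths 6, 2, 2, 1.
The order of π is the least common multiple of its cycle lengths: lcm(6, 2, 2) = 6.

6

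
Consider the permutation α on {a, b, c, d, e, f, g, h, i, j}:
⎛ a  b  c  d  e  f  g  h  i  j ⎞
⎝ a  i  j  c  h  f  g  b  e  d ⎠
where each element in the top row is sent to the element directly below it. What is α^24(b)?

b

Tracing b → i → … returns to b after 4 steps, so b lies in a 4-cycle (b, i, e, h).
On a 4-cycle, α^4 is the identity, so α^24 = α^0 there (24 ≡ 0 mod 4).
So α^24(b) = b.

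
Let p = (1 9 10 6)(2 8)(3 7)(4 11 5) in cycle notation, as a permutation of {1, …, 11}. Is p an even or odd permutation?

odd

The cycle lengths are 4, 3, 2, 2.
A cycle is odd iff its length is even; p has 3 even-length cycles, so sgn(p) = (−1)^3 and p is odd.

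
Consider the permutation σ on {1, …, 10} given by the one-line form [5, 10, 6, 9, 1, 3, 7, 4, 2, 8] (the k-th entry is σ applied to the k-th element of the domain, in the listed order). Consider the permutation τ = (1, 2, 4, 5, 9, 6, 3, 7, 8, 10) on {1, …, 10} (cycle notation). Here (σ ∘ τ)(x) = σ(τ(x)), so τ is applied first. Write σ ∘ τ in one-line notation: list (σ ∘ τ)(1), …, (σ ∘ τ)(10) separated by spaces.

10 9 7 1 2 6 4 8 3 5

(σ ∘ τ)(x) = σ(τ(x)). Computing each image: σ(τ(1)) = σ(2) = 10, σ(τ(2)) = σ(4) = 9, σ(τ(3)) = σ(7) = 7, σ(τ(4)) = σ(5) = 1, σ(τ(5)) = σ(9) = 2, σ(τ(6)) = σ(3) = 6, σ(τ(7)) = σ(8) = 4, σ(τ(8)) = σ(10) = 8, σ(τ(9)) = σ(6) = 3, σ(τ(10)) = σ(1) = 5.
Hence σ ∘ τ = [10 9 7 1 2 6 4 8 3 5].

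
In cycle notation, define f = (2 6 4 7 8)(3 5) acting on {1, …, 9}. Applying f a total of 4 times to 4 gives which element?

6

4 lies in the 5-cycle (2 6 4 7 8).
Stepping 4 places around the cycle: 4 → 7 → 8 → 2 → 6.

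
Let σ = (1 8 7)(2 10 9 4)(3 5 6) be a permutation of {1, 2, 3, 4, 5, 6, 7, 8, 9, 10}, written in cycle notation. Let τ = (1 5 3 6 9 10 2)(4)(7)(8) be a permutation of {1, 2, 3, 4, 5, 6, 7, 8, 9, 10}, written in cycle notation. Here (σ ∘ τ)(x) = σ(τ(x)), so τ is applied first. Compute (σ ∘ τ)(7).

τ(7) = 7, then σ(7) = 1; composing gives (σ ∘ τ)(7) = 1.

1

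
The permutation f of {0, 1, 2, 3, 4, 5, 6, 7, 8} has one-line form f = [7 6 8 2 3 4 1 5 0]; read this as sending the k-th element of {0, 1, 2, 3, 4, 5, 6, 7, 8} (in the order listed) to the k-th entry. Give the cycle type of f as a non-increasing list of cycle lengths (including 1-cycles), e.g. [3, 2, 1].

The disjoint cycles are (0 7 5 4 3 2 8)(1 6), with lengths 7, 2 in non-increasing order.

[7, 2]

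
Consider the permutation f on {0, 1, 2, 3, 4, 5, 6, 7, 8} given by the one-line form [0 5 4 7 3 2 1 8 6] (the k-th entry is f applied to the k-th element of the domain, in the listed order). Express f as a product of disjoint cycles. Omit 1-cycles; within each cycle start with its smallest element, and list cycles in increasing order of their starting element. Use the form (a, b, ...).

(1, 5, 2, 4, 3, 7, 8, 6)

From 1: 1 → 5 → 2 → 4 → 3 → 7 → 8 → 6 → 1, closing the cycle (1, 5, 2, 4, 3, 7, 8, 6).
Repeating from the next unused element and collecting all non-trivial cycles gives (1, 5, 2, 4, 3, 7, 8, 6).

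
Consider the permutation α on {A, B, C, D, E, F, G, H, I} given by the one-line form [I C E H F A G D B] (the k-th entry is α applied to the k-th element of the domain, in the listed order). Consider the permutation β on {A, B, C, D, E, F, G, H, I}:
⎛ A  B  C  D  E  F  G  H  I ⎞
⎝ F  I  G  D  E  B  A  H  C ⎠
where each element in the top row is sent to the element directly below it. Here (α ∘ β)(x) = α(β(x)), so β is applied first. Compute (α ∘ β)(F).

First apply β: β(F) = B, then α(B) = C. Thus (α ∘ β)(F) = C.

C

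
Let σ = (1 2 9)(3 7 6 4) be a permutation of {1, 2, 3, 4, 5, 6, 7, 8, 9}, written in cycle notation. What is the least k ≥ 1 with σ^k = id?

The cycle type of σ is (4, 3, 1, 1).
The order is lcm(4, 3) = 12.

12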